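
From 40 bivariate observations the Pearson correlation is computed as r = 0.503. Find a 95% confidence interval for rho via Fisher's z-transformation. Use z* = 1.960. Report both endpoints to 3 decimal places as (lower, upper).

z_r = atanh(0.503) = 0.553314;  SE = 1/√(n−3) = 1/√37 = 0.164399
z-limits: 0.553314 ± 1.960·0.164399 = 0.553314 ± 0.322222 = [0.231092, 0.875536]
ρ-limits: (tanh 0.231092, tanh 0.875536) = (0.227, 0.704)

(0.227, 0.704)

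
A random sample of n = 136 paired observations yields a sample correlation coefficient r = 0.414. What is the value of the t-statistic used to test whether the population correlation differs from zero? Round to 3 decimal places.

5.265

1 − r² = 1 − 0.171396 = 0.828604;  √(1−r²) = 0.910277
√(n−2) = √134 = 11.575837
t = r·√(n−2)/√(1−r²) = 0.414 · 11.575837 / 0.910277 = 5.265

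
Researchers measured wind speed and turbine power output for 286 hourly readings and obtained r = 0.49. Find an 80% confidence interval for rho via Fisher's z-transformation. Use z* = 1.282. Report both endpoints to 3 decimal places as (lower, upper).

(0.430, 0.546)

Fisher z: z_r = atanh(r) = ½·ln((1+0.49)/(1−0.49)) = 0.536060
SE(z) = 1/√(n−3) = 1/√283 = 0.059444
80% ⇒ z* = 1.282; margin = 1.282·0.059444 = 0.076207
CI on z-scale: (0.459853, 0.612267)
Back-transform: tanh(0.459853) = 0.429964, tanh(0.612267) = 0.545721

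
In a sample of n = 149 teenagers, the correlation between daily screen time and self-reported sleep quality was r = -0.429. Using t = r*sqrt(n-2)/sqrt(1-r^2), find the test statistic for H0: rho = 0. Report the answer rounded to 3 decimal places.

1 − r² = 1 − 0.184041 = 0.815959;  √(1−r²) = 0.903304
√(n−2) = √147 = 12.124356
t = r·√(n−2)/√(1−r²) = -0.429 · 12.124356 / 0.903304 = -5.758

-5.758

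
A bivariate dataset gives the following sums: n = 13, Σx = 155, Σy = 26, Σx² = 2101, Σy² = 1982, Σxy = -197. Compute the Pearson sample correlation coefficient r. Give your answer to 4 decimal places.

Numerator: nΣxy − (Σx)(Σy) = 13·(-197) − (155)(26) = -6591
Denominator: √[(nΣx²−(Σx)²)(nΣy²−(Σy)²)]
  nΣx²−(Σx)² = 13·2101 − 24025 = 3288;  nΣy²−(Σy)² = 13·1982 − 676 = 25090
  √(3288·25090) = √82495920 = 9082.7265
r = -6591 / 9082.7265 = -0.7257

-0.7257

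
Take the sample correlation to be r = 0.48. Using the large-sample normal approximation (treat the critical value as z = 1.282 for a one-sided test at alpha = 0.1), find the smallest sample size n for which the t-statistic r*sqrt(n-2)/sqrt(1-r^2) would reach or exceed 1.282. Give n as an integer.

Need r·√(n−2)/√(1−r²) ≥ 1.282
√(n−2) ≥ 1.282·√(1−0.2304) / 0.48 = 1.282·0.877268 / 0.48 = 2.3430
n−2 ≥ 5.4896  ⇒  n ≥ 7.4896
Smallest integer n = 8

8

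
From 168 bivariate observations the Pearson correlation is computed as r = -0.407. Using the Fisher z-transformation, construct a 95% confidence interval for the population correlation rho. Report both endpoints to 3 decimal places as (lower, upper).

z_r = atanh(-0.407) = -0.432010;  SE = 1/√(n−3) = 1/√165 = 0.077850
z-limits: -0.432010 ± 1.960·0.077850 = -0.432010 ± 0.152586 = [-0.584596, -0.279424]
ρ-limits: (tanh -0.584596, tanh -0.279424) = (-0.526, -0.272)

(-0.526, -0.272)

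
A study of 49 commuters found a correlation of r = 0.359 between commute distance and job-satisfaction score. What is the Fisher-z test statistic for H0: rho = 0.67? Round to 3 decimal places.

-2.950

Fisher z: atanh(0.359) = 0.375737, atanh(0.67) = 0.810743
z = (z_r − z_0)·√(n−3) = (0.375737 − 0.810743)·√46 = -0.435006 · 6.782330 = -2.950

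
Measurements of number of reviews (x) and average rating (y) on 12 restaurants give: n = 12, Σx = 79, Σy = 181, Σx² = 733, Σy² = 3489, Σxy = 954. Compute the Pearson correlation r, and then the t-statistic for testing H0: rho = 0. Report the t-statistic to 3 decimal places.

S_xy = nΣxy − ΣxΣy = 12·954 − 79·181 = 11448 − 14299 = -2851
S_xx = nΣx² − (Σx)² = 12·733 − 79² = 8796 − 6241 = 2555
S_yy = nΣy² − (Σy)² = 12·3489 − 181² = 41868 − 32761 = 9107
r = S_xy / √(S_xx·S_yy) = -2851 / √(2555·9107) = -2851 / √23268385 = -2851 / 4823.7314 = -0.5910
t = r·√(n−2)/√(1−r²) = -0.5910·√10 / √(1−0.349281) = -1.868906 / 0.806672 = -2.317

-2.317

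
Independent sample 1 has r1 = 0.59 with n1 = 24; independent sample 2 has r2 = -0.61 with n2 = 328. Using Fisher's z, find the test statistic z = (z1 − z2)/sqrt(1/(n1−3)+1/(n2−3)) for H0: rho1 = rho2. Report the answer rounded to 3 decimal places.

Fisher z-transforms: z1 = atanh(0.59) = 0.677666, z2 = atanh(-0.61) = -0.708921; difference d = 1.386587
Var(d) = 1/21 + 1/325 = 0.0476190 + 0.0030769 = 0.0506959
z = d/√Var(d) = 1.386587 / √0.0506959 = 1.386587 / 0.225158 = 6.158

6.158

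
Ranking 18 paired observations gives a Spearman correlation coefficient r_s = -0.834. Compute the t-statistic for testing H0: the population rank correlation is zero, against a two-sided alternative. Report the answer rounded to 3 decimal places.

-6.046

1 − r_s² = 1 − 0.695556 = 0.304444;  √(1−r_s²) = 0.551764
√(n−2) = √16 = 4.000000
t = r_s·√(n−2)/√(1−r_s²) = -0.834 · 4.000000 / 0.551764 = -6.046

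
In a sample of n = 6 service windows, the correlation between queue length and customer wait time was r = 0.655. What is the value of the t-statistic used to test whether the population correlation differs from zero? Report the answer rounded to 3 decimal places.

1.734

1 − r² = 1 − 0.429025 = 0.570975;  √(1−r²) = 0.755629
√(n−2) = √4 = 2.000000
t = r·√(n−2)/√(1−r²) = 0.655 · 2.000000 / 0.755629 = 1.734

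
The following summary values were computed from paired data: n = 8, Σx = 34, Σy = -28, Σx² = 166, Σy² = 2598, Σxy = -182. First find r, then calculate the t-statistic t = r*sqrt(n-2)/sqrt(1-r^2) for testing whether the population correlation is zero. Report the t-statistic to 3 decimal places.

-0.692

Numerator: nΣxy − (Σx)(Σy) = 8·(-182) − (34)(-28) = -504
Denominator: √[(nΣx²−(Σx)²)(nΣy²−(Σy)²)]
  nΣx²−(Σx)² = 8·166 − 1156 = 172;  nΣy²−(Σy)² = 8·2598 − 784 = 20000
  √(172·20000) = √3440000 = 1854.7237
r = -504 / 1854.7237 = -0.2717
t = r·√(n−2)/√(1−r²) = -0.2717·√6 / √(1−0.073821) = -0.665526 / 0.962382 = -0.692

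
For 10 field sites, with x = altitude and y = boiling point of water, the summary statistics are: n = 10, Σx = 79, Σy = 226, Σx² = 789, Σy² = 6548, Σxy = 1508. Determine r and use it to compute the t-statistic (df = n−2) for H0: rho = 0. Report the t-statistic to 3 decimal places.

S_xy = nΣxy − ΣxΣy = 10·1508 − 79·226 = 15080 − 17854 = -2774
S_xx = nΣx² − (Σx)² = 10·789 − 79² = 7890 − 6241 = 1649
S_yy = nΣy² − (Σy)² = 10·6548 − 226² = 65480 − 51076 = 14404
r = S_xy / √(S_xx·S_yy) = -2774 / √(1649·14404) = -2774 / √23752196 = -2774 / 4873.6225 = -0.5692
t = r·√(n−2)/√(1−r²) = -0.5692·√8 / √(1−0.323989) = -1.609941 / 0.822199 = -1.958

-1.958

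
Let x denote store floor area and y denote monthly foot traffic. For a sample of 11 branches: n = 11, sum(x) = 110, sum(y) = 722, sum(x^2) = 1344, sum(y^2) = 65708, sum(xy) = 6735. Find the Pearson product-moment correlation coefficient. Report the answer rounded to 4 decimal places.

-0.2294

S_xy = nΣxy − ΣxΣy = 11·6735 − 110·722 = 74085 − 79420 = -5335
S_xx = nΣx² − (Σx)² = 11·1344 − 110² = 14784 − 12100 = 2684
S_yy = nΣy² − (Σy)² = 11·65708 − 722² = 722788 − 521284 = 201504
r = S_xy / √(S_xx·S_yy) = -5335 / √(2684·201504) = -5335 / √540836736 = -5335 / 23255.8968 = -0.2294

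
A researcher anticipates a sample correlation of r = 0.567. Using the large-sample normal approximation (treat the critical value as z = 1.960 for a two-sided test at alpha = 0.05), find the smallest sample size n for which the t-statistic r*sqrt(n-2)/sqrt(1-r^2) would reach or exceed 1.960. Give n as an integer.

r√(n−2)/√(1−r²) ≥ 1.960  ⇔  n−2 ≥ (1.960)²·(1−r²)/r²
(1−r²)/r² = (1−0.321489)/0.321489 = 2.1105
n ≥ 2 + 3.8416·2.1105 = 2 + 8.1077 = 10.1077
⌈10.1077⌉ = 11

11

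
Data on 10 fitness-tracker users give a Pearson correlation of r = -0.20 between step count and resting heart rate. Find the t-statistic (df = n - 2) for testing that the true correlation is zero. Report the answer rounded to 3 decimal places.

-0.577

t = r·√(n−2) / √(1−r²) with r = -0.20, n = 10
  = -0.20·√8 / √(1 − 0.0400)
  = -0.20·2.828427 / 0.979796
  = -0.565685 / 0.979796 = -0.577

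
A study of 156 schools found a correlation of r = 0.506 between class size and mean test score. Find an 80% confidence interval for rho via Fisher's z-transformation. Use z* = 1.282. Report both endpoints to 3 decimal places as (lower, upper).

(0.425, 0.579)

Fisher z: z_r = atanh(r) = ½·ln((1+0.506)/(1−0.506)) = 0.557338
SE(z) = 1/√(n−3) = 1/√153 = 0.080845
80% ⇒ z* = 1.282; margin = 1.282·0.080845 = 0.103643
CI on z-scale: (0.453695, 0.660981)
Back-transform: tanh(0.453695) = 0.424932, tanh(0.660981) = 0.579016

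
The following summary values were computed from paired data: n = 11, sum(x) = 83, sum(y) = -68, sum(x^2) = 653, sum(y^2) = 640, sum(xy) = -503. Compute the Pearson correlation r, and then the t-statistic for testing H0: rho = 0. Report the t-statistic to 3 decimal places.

S_xy = nΣxy − ΣxΣy = 11·(-503) − 83·(-68) = -5533 − (-5644) = 111
S_xx = nΣx² − (Σx)² = 11·653 − 83² = 7183 − 6889 = 294
S_yy = nΣy² − (Σy)² = 11·640 − (-68)² = 7040 − 4624 = 2416
r = S_xy / √(S_xx·S_yy) = 111 / √(294·2416) = 111 / √710304 = 111 / 842.7953 = 0.1317
t = r·√(n−2)/√(1−r²) = 0.1317·√9 / √(1−0.017345) = 0.395100 / 0.991290 = 0.399

0.399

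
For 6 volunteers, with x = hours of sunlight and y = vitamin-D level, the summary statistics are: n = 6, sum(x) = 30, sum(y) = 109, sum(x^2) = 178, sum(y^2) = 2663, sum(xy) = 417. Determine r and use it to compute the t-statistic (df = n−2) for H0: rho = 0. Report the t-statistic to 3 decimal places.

Numerator: nΣxy − (Σx)(Σy) = 6·417 − (30)(109) = -768
Denominator: √[(nΣx²−(Σx)²)(nΣy²−(Σy)²)]
  nΣx²−(Σx)² = 6·178 − 900 = 168;  nΣy²−(Σy)² = 6·2663 − 11881 = 4097
  √(168·4097) = √688296 = 829.6361
r = -768 / 829.6361 = -0.9257
t = r·√(n−2)/√(1−r²) = -0.9257·√4 / √(1−0.856920) = -1.851400 / 0.378259 = -4.895

-4.895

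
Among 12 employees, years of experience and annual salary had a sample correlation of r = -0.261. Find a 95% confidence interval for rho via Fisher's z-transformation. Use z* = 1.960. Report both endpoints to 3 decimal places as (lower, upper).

z_r = atanh(-0.261) = -0.267181;  SE = 1/√(n−3) = 1/√9 = 0.333333
z-limits: -0.267181 ± 1.960·0.333333 = -0.267181 ± 0.653333 = [-0.920514, 0.386152]
ρ-limits: (tanh -0.920514, tanh 0.386152) = (-0.726, 0.368)

(-0.726, 0.368)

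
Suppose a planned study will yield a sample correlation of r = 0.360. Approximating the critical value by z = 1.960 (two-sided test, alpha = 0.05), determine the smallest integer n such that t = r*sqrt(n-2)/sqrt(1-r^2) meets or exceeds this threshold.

r√(n−2)/√(1−r²) ≥ 1.960  ⇔  n−2 ≥ (1.960)²·(1−r²)/r²
(1−r²)/r² = (1−0.129600)/0.129600 = 6.7160
n ≥ 2 + 3.8416·6.7160 = 2 + 25.8002 = 27.8002
⌈27.8002⌉ = 28

28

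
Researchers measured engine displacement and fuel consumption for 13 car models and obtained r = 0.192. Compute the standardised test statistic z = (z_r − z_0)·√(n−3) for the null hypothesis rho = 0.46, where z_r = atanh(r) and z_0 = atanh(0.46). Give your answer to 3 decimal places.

-0.958

Fisher z: atanh(0.192) = 0.194413, atanh(0.46) = 0.497311
z = (z_r − z_0)·√(n−3) = (0.194413 − 0.497311)·√10 = -0.302898 · 3.162278 = -0.958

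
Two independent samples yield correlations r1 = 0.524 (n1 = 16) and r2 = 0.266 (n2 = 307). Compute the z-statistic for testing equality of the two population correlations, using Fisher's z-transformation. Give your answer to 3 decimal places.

z1 = atanh(0.524) = 0.581838,  z2 = atanh(0.266) = 0.272554
SE = √(1/(n1−3) + 1/(n2−3)) = √(1/13 + 1/304) = √(0.0769231 + 0.0032895) = √0.0802126 = 0.283218
z = (z1 − z2)/SE = (0.581838 − 0.272554) / 0.283218 = 0.309284 / 0.283218 = 1.092

1.092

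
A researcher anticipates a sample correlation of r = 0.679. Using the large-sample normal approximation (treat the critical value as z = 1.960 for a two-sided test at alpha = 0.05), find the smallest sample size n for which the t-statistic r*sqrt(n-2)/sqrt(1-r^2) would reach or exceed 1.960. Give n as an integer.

7

Need r·√(n−2)/√(1−r²) ≥ 1.960
√(n−2) ≥ 1.960·√(1−0.461041) / 0.679 = 1.960·0.734138 / 0.679 = 2.1192
n−2 ≥ 4.4910  ⇒  n ≥ 6.4910
Smallest integer n = 7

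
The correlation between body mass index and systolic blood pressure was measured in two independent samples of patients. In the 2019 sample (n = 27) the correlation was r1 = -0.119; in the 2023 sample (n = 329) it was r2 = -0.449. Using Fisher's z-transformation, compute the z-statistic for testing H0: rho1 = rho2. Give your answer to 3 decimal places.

1.720

Fisher z-transforms: z1 = atanh(-0.119) = -0.119567, z2 = atanh(-0.449) = -0.483447; difference d = 0.363880
Var(d) = 1/24 + 1/326 = 0.0416667 + 0.0030675 = 0.0447342
z = d/√Var(d) = 0.363880 / √0.0447342 = 0.363880 / 0.211505 = 1.720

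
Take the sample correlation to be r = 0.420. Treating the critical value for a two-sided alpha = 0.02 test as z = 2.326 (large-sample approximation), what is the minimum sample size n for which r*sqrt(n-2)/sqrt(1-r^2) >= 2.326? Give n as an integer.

28

r√(n−2)/√(1−r²) ≥ 2.326  ⇔  n−2 ≥ (2.326)²·(1−r²)/r²
(1−r²)/r² = (1−0.176400)/0.176400 = 4.6689
n ≥ 2 + 5.410276·4.6689 = 2 + 25.2600 = 27.2600
⌈27.2600⌉ = 28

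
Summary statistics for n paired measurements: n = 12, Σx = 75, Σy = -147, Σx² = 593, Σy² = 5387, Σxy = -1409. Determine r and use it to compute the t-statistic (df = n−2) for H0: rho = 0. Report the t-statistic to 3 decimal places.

-3.422

Numerator: nΣxy − (Σx)(Σy) = 12·(-1409) − (75)(-147) = -5883
Denominator: √[(nΣx²−(Σx)²)(nΣy²−(Σy)²)]
  nΣx²−(Σx)² = 12·593 − 5625 = 1491;  nΣy²−(Σy)² = 12·5387 − 21609 = 43035
  √(1491·43035) = √64165185 = 8010.3174
r = -5883 / 8010.3174 = -0.7344
t = r·√(n−2)/√(1−r²) = -0.7344·√10 / √(1−0.539343) = -2.322377 / 0.678717 = -3.422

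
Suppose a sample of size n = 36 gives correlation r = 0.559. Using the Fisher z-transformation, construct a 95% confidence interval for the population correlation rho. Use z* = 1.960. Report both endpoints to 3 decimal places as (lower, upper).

(0.282, 0.750)

Fisher z: z_r = atanh(r) = ½·ln((1+0.559)/(1−0.559)) = 0.631377
SE(z) = 1/√(n−3) = 1/√33 = 0.174078
95% ⇒ z* = 1.960; margin = 1.960·0.174078 = 0.341193
CI on z-scale: (0.290184, 0.972570)
Back-transform: tanh(0.290184) = 0.282304, tanh(0.972570) = 0.749831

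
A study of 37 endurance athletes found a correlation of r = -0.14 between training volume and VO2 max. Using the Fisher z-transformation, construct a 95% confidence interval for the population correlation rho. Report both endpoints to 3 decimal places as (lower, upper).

z_r = atanh(-0.14) = -0.140926;  SE = 1/√(n−3) = 1/√34 = 0.171499
z-limits: -0.140926 ± 1.960·0.171499 = -0.140926 ± 0.336138 = [-0.477064, 0.195212]
ρ-limits: (tanh -0.477064, tanh 0.195212) = (-0.444, 0.193)

(-0.444, 0.193)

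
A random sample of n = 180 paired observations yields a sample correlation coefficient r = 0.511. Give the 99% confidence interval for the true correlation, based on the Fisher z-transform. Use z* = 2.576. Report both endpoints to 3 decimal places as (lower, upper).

z_r = atanh(0.511) = 0.564082;  SE = 1/√(n−3) = 1/√177 = 0.075165
z-limits: 0.564082 ± 2.576·0.075165 = 0.564082 ± 0.193625 = [0.370457, 0.757707]
ρ-limits: (tanh 0.370457, tanh 0.757707) = (0.354, 0.640)

(0.354, 0.640)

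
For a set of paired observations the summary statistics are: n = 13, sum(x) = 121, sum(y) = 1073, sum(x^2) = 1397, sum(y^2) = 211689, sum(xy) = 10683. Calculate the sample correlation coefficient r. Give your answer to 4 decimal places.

S_xy = nΣxy − ΣxΣy = 13·10683 − 121·1073 = 138879 − 129833 = 9046
S_xx = nΣx² − (Σx)² = 13·1397 − 121² = 18161 − 14641 = 3520
S_yy = nΣy² − (Σy)² = 13·211689 − 1073² = 2751957 − 1151329 = 1600628
r = S_xy / √(S_xx·S_yy) = 9046 / √(3520·1600628) = 9046 / √5634210560 = 9046 / 75061.3786 = 0.1205

0.1205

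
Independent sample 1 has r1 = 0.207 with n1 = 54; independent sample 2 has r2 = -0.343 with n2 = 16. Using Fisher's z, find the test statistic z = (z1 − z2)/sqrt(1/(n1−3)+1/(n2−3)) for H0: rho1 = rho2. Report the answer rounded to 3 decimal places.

z1 = atanh(0.207) = 0.210035,  z2 = atanh(-0.343) = -0.357489
SE = √(1/(n1−3) + 1/(n2−3)) = √(1/51 + 1/13) = √(0.0196078 + 0.0769231) = √0.0965309 = 0.310694
z = (z1 − z2)/SE = (0.210035 − (-0.357489)) / 0.310694 = 0.567524 / 0.310694 = 1.827

1.827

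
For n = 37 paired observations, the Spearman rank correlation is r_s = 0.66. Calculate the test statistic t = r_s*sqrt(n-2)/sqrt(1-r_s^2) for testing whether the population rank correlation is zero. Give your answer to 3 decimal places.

5.197

1 − r_s² = 1 − 0.4356 = 0.5644;  √(1−r_s²) = 0.751266
√(n−2) = √35 = 5.916080
t = r_s·√(n−2)/√(1−r_s²) = 0.66 · 5.916080 / 0.751266 = 5.197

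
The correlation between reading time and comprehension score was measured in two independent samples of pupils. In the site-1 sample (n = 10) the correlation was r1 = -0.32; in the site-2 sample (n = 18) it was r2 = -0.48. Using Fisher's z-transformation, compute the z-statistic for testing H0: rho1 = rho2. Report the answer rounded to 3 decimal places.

Fisher z-transforms: z1 = atanh(-0.32) = -0.331647, z2 = atanh(-0.48) = -0.522984; difference d = 0.191337
Var(d) = 1/7 + 1/15 = 0.1428571 + 0.0666667 = 0.2095238
z = d/√Var(d) = 0.191337 / √0.2095238 = 0.191337 / 0.457738 = 0.418

0.418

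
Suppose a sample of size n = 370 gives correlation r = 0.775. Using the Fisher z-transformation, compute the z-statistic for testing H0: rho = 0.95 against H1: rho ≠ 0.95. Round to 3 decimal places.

-15.308

Fisher z: atanh(0.775) = 1.032728, atanh(0.95) = 1.831781
z = (z_r − z_0)·√(n−3) = (1.032728 − 1.831781)·√367 = -0.799053 · 19.157244 = -15.308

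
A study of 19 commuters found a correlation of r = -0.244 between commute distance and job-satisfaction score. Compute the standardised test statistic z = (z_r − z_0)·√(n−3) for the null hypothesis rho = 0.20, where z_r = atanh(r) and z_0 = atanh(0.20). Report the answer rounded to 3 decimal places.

z_r = atanh(-0.244) = -0.249023,  z_0 = atanh(0.20) = 0.202733
SE = 1/√(n−3) = 1/√16 = 0.250000
z = (z_r − z_0)/SE = (-0.249023 − 0.202733) / 0.250000 = -0.451756 / 0.250000 = -1.807

-1.807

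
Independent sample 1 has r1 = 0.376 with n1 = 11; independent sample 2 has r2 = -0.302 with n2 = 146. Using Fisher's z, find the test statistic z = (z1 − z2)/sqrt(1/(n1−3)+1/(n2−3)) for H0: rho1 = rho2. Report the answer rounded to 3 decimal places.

1.946

Fisher z-transforms: z1 = atanh(0.376) = 0.395393, z2 = atanh(-0.302) = -0.311719; difference d = 0.707112
Var(d) = 1/8 + 1/143 = 0.1250000 + 0.0069930 = 0.1319930
z = d/√Var(d) = 0.707112 / √0.1319930 = 0.707112 / 0.363308 = 1.946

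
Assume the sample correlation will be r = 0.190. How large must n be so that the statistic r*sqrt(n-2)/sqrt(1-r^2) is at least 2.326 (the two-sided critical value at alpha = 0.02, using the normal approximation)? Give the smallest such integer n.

147

r√(n−2)/√(1−r²) ≥ 2.326  ⇔  n−2 ≥ (2.326)²·(1−r²)/r²
(1−r²)/r² = (1−0.036100)/0.036100 = 26.7008
n ≥ 2 + 5.410276·26.7008 = 2 + 144.4587 = 146.4587
⌈146.4587⌉ = 147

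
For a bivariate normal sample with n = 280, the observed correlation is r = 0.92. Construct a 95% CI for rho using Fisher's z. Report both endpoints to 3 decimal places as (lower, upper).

(0.900, 0.936)

Fisher z: z_r = atanh(r) = ½·ln((1+0.92)/(1−0.92)) = 1.589027
SE(z) = 1/√(n−3) = 1/√277 = 0.060084
95% ⇒ z* = 1.960; margin = 1.960·0.060084 = 0.117765
CI on z-scale: (1.471262, 1.706792)
Back-transform: tanh(1.471262) = 0.899818, tanh(1.706792) = 0.936253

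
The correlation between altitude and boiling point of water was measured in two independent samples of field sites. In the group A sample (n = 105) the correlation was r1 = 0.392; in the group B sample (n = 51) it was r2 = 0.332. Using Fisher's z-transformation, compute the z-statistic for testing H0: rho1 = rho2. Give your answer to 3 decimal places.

z1 = atanh(0.392) = 0.414161,  z2 = atanh(0.332) = 0.345074
SE = √(1/(n1−3) + 1/(n2−3)) = √(1/102 + 1/48) = √(0.0098039 + 0.0208333) = √0.0306372 = 0.175035
z = (z1 − z2)/SE = (0.414161 − 0.345074) / 0.175035 = 0.069087 / 0.175035 = 0.395

0.395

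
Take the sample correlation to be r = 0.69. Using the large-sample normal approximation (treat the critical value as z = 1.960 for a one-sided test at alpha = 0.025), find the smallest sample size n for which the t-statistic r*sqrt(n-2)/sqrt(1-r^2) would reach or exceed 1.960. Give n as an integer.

Need r·√(n−2)/√(1−r²) ≥ 1.960
√(n−2) ≥ 1.960·√(1−0.4761) / 0.69 = 1.960·0.723809 / 0.69 = 2.0560
n−2 ≥ 4.2271  ⇒  n ≥ 6.2271
Smallest integer n = 7

7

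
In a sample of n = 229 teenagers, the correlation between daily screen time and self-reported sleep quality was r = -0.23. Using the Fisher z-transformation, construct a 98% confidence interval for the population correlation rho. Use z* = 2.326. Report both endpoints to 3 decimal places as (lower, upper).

Fisher z: z_r = atanh(r) = ½·ln((1+(-0.23))/(1−(-0.23))) = -0.234189
SE(z) = 1/√(n−3) = 1/√226 = 0.066519
98% ⇒ z* = 2.326; margin = 2.326·0.066519 = 0.154723
CI on z-scale: (-0.388912, -0.079466)
Back-transform: tanh(-0.388912) = -0.370422, tanh(-0.079466) = -0.079299

(-0.370, -0.079)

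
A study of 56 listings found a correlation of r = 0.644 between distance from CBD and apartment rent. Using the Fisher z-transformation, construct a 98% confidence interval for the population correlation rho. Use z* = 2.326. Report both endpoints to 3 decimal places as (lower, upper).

(0.418, 0.795)

z_r = atanh(0.644) = 0.764978;  SE = 1/√(n−3) = 1/√53 = 0.137361
z-limits: 0.764978 ± 2.326·0.137361 = 0.764978 ± 0.319502 = [0.445476, 1.084480]
ρ-limits: (tanh 0.445476, tanh 1.084480) = (0.418, 0.795)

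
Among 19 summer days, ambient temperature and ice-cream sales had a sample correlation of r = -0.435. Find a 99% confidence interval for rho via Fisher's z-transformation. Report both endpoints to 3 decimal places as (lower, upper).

z_r = atanh(-0.435) = -0.466047;  SE = 1/√(n−3) = 1/√16 = 0.250000
z-limits: -0.466047 ± 2.576·0.250000 = -0.466047 ± 0.644000 = [-1.110047, 0.177953]
ρ-limits: (tanh -1.110047, tanh 0.177953) = (-0.804, 0.176)

(-0.804, 0.176)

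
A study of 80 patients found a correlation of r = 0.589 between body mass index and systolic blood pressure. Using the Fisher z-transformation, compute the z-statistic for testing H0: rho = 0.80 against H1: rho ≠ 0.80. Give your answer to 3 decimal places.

Fisher z: atanh(0.589) = 0.676133, atanh(0.80) = 1.098612
z = (z_r − z_0)·√(n−3) = (0.676133 − 1.098612)·√77 = -0.422479 · 8.774964 = -3.707

-3.707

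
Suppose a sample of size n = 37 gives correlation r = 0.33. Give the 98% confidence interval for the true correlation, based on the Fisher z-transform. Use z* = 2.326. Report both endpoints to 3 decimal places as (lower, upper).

(-0.056, 0.630)

Fisher z: z_r = atanh(r) = ½·ln((1+0.33)/(1−0.33)) = 0.342828
SE(z) = 1/√(n−3) = 1/√34 = 0.171499
98% ⇒ z* = 2.326; margin = 2.326·0.171499 = 0.398907
CI on z-scale: (-0.056079, 0.741735)
Back-transform: tanh(-0.056079) = -0.056020, tanh(0.741735) = 0.630192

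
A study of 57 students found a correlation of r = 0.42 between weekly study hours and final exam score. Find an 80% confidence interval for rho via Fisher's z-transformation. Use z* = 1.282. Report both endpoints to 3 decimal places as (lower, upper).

(0.267, 0.553)

z_r = atanh(0.42) = 0.447692;  SE = 1/√(n−3) = 1/√54 = 0.136083
z-limits: 0.447692 ± 1.282·0.136083 = 0.447692 ± 0.174458 = [0.273234, 0.622150]
ρ-limits: (tanh 0.273234, tanh 0.622150) = (0.267, 0.553)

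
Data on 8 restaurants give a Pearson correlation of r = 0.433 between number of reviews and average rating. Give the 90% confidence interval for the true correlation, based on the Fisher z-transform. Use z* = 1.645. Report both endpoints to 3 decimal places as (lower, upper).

(-0.266, 0.833)

z_r = atanh(0.433) = 0.463583;  SE = 1/√(n−3) = 1/√5 = 0.447214
z-limits: 0.463583 ± 1.645·0.447214 = 0.463583 ± 0.735667 = [-0.272084, 1.199250]
ρ-limits: (tanh -0.272084, tanh 1.199250) = (-0.266, 0.833)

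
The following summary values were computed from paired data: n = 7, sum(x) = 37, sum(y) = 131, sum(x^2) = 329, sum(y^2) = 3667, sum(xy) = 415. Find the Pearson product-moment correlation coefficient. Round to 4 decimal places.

-0.6889

Numerator: nΣxy − (Σx)(Σy) = 7·415 − (37)(131) = -1942
Denominator: √[(nΣx²−(Σx)²)(nΣy²−(Σy)²)]
  nΣx²−(Σx)² = 7·329 − 1369 = 934;  nΣy²−(Σy)² = 7·3667 − 17161 = 8508
  √(934·8508) = √7946472 = 2818.9487
r = -1942 / 2818.9487 = -0.6889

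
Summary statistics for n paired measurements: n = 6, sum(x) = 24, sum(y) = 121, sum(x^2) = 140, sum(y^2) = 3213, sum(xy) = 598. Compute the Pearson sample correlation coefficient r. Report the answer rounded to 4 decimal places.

S_xy = nΣxy − ΣxΣy = 6·598 − 24·121 = 3588 − 2904 = 684
S_xx = nΣx² − (Σx)² = 6·140 − 24² = 840 − 576 = 264
S_yy = nΣy² − (Σy)² = 6·3213 − 121² = 19278 − 14641 = 4637
r = S_xy / √(S_xx·S_yy) = 684 / √(264·4637) = 684 / √1224168 = 684 / 1106.4213 = 0.6182

0.6182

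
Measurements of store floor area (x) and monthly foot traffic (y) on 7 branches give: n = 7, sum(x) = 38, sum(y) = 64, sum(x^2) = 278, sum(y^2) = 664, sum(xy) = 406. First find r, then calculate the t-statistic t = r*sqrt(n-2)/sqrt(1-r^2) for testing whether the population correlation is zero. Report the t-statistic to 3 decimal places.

S_xy = nΣxy − ΣxΣy = 7·406 − 38·64 = 2842 − 2432 = 410
S_xx = nΣx² − (Σx)² = 7·278 − 38² = 1946 − 1444 = 502
S_yy = nΣy² − (Σy)² = 7·664 − 64² = 4648 − 4096 = 552
r = S_xy / √(S_xx·S_yy) = 410 / √(502·552) = 410 / √277104 = 410 / 526.4067 = 0.7789
t = r·√(n−2)/√(1−r²) = 0.7789·√5 / √(1−0.606685) = 1.741673 / 0.627148 = 2.777

2.777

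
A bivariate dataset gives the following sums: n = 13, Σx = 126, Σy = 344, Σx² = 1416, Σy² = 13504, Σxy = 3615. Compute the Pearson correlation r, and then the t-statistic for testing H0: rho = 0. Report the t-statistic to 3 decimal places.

Numerator: nΣxy − (Σx)(Σy) = 13·3615 − (126)(344) = 3651
Denominator: √[(nΣx²−(Σx)²)(nΣy²−(Σy)²)]
  nΣx²−(Σx)² = 13·1416 − 15876 = 2532;  nΣy²−(Σy)² = 13·13504 − 118336 = 57216
  √(2532·57216) = √144870912 = 12036.2333
r = 3651 / 12036.2333 = 0.3033
t = r·√(n−2)/√(1−r²) = 0.3033·√11 / √(1−0.091991) = 1.005932 / 0.952895 = 1.056

1.056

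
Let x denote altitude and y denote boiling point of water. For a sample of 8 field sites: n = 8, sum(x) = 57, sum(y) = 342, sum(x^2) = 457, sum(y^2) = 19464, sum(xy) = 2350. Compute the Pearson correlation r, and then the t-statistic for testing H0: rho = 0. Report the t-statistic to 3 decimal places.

S_xy = nΣxy − ΣxΣy = 8·2350 − 57·342 = 18800 − 19494 = -694
S_xx = nΣx² − (Σx)² = 8·457 − 57² = 3656 − 3249 = 407
S_yy = nΣy² − (Σy)² = 8·19464 − 342² = 155712 − 116964 = 38748
r = S_xy / √(S_xx·S_yy) = -694 / √(407·38748) = -694 / √15770436 = -694 / 3971.2008 = -0.1748
t = r·√(n−2)/√(1−r²) = -0.1748·√6 / √(1−0.030555) = -0.428171 / 0.984604 = -0.435

-0.435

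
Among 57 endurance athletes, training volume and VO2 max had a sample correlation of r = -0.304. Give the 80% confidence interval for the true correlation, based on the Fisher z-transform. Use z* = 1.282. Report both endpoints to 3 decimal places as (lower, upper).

(-0.453, -0.139)

Fisher z: z_r = atanh(r) = ½·ln((1+(-0.304))/(1−(-0.304))) = -0.313921
SE(z) = 1/√(n−3) = 1/√54 = 0.136083
80% ⇒ z* = 1.282; margin = 1.282·0.136083 = 0.174458
CI on z-scale: (-0.488379, -0.139463)
Back-transform: tanh(-0.488379) = -0.452929, tanh(-0.139463) = -0.138566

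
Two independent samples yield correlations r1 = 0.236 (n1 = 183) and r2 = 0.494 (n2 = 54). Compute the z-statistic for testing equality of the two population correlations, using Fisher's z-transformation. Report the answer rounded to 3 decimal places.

-1.896

Fisher z-transforms: z1 = atanh(0.236) = 0.240534, z2 = atanh(0.494) = 0.541338; difference d = -0.300804
Var(d) = 1/180 + 1/51 = 0.0055556 + 0.0196078 = 0.0251634
z = d/√Var(d) = -0.300804 / √0.0251634 = -0.300804 / 0.158630 = -1.896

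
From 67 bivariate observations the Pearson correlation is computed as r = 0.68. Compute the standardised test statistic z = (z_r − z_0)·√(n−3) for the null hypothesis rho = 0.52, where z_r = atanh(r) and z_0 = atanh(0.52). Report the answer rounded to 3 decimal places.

2.022

Fisher z: atanh(0.68) = 0.829114, atanh(0.52) = 0.576340
z = (z_r − z_0)·√(n−3) = (0.829114 − 0.576340)·√64 = 0.252774 · 8.000000 = 2.022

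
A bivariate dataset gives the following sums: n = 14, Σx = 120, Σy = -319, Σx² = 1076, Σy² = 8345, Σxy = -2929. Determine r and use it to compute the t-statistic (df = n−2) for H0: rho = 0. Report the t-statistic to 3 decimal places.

-5.885

S_xy = nΣxy − ΣxΣy = 14·(-2929) − 120·(-319) = -41006 − (-38280) = -2726
S_xx = nΣx² − (Σx)² = 14·1076 − 120² = 15064 − 14400 = 664
S_yy = nΣy² − (Σy)² = 14·8345 − (-319)² = 116830 − 101761 = 15069
r = S_xy / √(S_xx·S_yy) = -2726 / √(664·15069) = -2726 / √10005816 = -2726 / 3163.1971 = -0.8618
t = r·√(n−2)/√(1−r²) = -0.8618·√12 / √(1−0.742699) = -2.985363 / 0.507248 = -5.885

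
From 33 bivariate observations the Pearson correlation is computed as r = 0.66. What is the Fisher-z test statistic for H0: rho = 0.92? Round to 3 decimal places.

-4.361

z_r = atanh(0.66) = 0.792814,  z_0 = atanh(0.92) = 1.589027
SE = 1/√(n−3) = 1/√30 = 0.182574
z = (z_r − z_0)/SE = (0.792814 − 1.589027) / 0.182574 = -0.796213 / 0.182574 = -4.361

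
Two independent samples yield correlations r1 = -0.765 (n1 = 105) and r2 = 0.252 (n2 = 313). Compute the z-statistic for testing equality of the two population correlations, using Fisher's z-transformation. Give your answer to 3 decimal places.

z1 = atanh(-0.765) = -1.008160,  z2 = atanh(0.252) = 0.257547
SE = √(1/(n1−3) + 1/(n2−3)) = √(1/102 + 1/310) = √(0.0098039 + 0.0032258) = √0.0130297 = 0.114148
z = (z1 − z2)/SE = (-1.008160 − 0.257547) / 0.114148 = -1.265707 / 0.114148 = -11.088

-11.088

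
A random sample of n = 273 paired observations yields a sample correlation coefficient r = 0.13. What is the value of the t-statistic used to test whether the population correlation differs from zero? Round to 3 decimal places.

1 − r² = 1 − 0.0169 = 0.9831;  √(1−r²) = 0.991514
√(n−2) = √271 = 16.462078
t = r·√(n−2)/√(1−r²) = 0.13 · 16.462078 / 0.991514 = 2.158

2.158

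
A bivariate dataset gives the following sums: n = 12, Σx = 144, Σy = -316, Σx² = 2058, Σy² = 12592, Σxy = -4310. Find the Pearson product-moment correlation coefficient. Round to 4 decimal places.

-0.4363

S_xy = nΣxy − ΣxΣy = 12·(-4310) − 144·(-316) = -51720 − (-45504) = -6216
S_xx = nΣx² − (Σx)² = 12·2058 − 144² = 24696 − 20736 = 3960
S_yy = nΣy² − (Σy)² = 12·12592 − (-316)² = 151104 − 99856 = 51248
r = S_xy / √(S_xx·S_yy) = -6216 / √(3960·51248) = -6216 / √202942080 = -6216 / 14245.7741 = -0.4363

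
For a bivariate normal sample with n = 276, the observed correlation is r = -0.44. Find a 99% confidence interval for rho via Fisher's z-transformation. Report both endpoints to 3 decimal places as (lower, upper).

(-0.557, -0.306)

Fisher z: z_r = atanh(r) = ½·ln((1+(-0.44))/(1−(-0.44))) = -0.472231
SE(z) = 1/√(n−3) = 1/√273 = 0.060523
99% ⇒ z* = 2.576; margin = 2.576·0.060523 = 0.155907
CI on z-scale: (-0.628138, -0.316324)
Back-transform: tanh(-0.628138) = -0.556769, tanh(-0.316324) = -0.306179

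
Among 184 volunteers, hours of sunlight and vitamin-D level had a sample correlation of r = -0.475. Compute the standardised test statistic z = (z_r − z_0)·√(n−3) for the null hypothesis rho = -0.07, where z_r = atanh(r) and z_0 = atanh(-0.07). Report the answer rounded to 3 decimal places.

z_r = atanh(-0.475) = -0.516508,  z_0 = atanh(-0.07) = -0.070115
SE = 1/√(n−3) = 1/√181 = 0.074329
z = (z_r − z_0)/SE = (-0.516508 − (-0.070115)) / 0.074329 = -0.446393 / 0.074329 = -6.006

-6.006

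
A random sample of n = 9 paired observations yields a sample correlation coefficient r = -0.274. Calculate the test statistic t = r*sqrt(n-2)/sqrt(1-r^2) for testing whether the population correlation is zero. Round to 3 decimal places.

-0.754

t = r·√(n−2) / √(1−r²) with r = -0.274, n = 9
  = -0.274·√7 / √(1 − 0.075076)
  = -0.274·2.645751 / 0.961730
  = -0.724936 / 0.961730 = -0.754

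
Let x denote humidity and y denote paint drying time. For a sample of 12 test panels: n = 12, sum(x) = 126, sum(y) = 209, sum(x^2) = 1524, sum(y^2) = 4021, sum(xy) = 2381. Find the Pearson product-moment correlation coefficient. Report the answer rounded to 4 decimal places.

Numerator: nΣxy − (Σx)(Σy) = 12·2381 − (126)(209) = 2238
Denominator: √[(nΣx²−(Σx)²)(nΣy²−(Σy)²)]
  nΣx²−(Σx)² = 12·1524 − 15876 = 2412;  nΣy²−(Σy)² = 12·4021 − 43681 = 4571
  √(2412·4571) = √11025252 = 3320.4295
r = 2238 / 3320.4295 = 0.6740

0.6740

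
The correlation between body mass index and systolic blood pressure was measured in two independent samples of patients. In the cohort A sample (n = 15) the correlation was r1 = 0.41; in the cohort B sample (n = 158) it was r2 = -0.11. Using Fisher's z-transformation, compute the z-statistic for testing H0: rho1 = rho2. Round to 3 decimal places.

z1 = atanh(0.41) = 0.435611,  z2 = atanh(-0.11) = -0.110447
SE = √(1/(n1−3) + 1/(n2−3)) = √(1/12 + 1/155) = √(0.0833333 + 0.0064516) = √0.0897849 = 0.299641
z = (z1 − z2)/SE = (0.435611 − (-0.110447)) / 0.299641 = 0.546058 / 0.299641 = 1.822

1.822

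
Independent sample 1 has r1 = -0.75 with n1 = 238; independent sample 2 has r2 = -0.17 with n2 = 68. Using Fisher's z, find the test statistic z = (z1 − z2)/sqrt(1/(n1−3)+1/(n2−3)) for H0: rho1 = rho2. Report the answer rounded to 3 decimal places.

z1 = atanh(-0.75) = -0.972955,  z2 = atanh(-0.17) = -0.171667
SE = √(1/(n1−3) + 1/(n2−3)) = √(1/235 + 1/65) = √(0.0042553 + 0.0153846) = √0.0196399 = 0.140142
z = (z1 − z2)/SE = (-0.972955 − (-0.171667)) / 0.140142 = -0.801288 / 0.140142 = -5.718

-5.718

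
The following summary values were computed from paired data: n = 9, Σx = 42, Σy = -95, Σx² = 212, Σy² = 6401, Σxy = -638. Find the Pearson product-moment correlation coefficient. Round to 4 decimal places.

Numerator: nΣxy − (Σx)(Σy) = 9·(-638) − (42)(-95) = -1752
Denominator: √[(nΣx²−(Σx)²)(nΣy²−(Σy)²)]
  nΣx²−(Σx)² = 9·212 − 1764 = 144;  nΣy²−(Σy)² = 9·6401 − 9025 = 48584
  √(144·48584) = √6996096 = 2645.0134
r = -1752 / 2645.0134 = -0.6624

-0.6624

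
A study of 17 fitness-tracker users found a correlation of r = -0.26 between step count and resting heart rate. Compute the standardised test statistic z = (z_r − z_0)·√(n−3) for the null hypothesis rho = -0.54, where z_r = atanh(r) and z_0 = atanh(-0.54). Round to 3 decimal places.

Fisher z: atanh(-0.26) = -0.266108, atanh(-0.54) = -0.604156
z = (z_r − z_0)·√(n−3) = (-0.266108 − (-0.604156))·√14 = 0.338048 · 3.741657 = 1.265

1.265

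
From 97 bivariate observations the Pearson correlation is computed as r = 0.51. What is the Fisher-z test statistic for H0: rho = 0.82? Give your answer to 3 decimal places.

-5.760

Fisher z: atanh(0.51) = 0.562730, atanh(0.82) = 1.156817
z = (z_r − z_0)·√(n−3) = (0.562730 − 1.156817)·√94 = -0.594087 · 9.695360 = -5.760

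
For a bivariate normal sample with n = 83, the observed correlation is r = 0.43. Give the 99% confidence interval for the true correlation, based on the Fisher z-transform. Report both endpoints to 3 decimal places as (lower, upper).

(0.170, 0.634)

z_r = atanh(0.43) = 0.459897;  SE = 1/√(n−3) = 1/√80 = 0.111803
z-limits: 0.459897 ± 2.576·0.111803 = 0.459897 ± 0.288005 = [0.171892, 0.747902]
ρ-limits: (tanh 0.171892, tanh 0.747902) = (0.170, 0.634)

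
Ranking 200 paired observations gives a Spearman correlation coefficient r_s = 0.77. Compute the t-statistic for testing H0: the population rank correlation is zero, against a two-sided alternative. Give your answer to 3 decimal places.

1 − r_s² = 1 − 0.5929 = 0.4071;  √(1−r_s²) = 0.638044
√(n−2) = √198 = 14.071247
t = r_s·√(n−2)/√(1−r_s²) = 0.77 · 14.071247 / 0.638044 = 16.981

16.981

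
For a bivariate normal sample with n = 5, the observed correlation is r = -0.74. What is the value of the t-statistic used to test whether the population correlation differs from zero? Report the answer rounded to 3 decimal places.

-1.906

1 − r² = 1 − 0.5476 = 0.4524;  √(1−r²) = 0.672607
√(n−2) = √3 = 1.732051
t = r·√(n−2)/√(1−r²) = -0.74 · 1.732051 / 0.672607 = -1.906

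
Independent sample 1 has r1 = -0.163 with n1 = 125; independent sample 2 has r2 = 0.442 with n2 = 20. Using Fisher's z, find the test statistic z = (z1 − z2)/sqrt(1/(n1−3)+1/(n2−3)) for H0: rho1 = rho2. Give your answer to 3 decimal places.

-2.469

Fisher z-transforms: z1 = atanh(-0.163) = -0.164467, z2 = atanh(0.442) = 0.474714; difference d = -0.639181
Var(d) = 1/122 + 1/17 = 0.0081967 + 0.0588235 = 0.0670202
z = d/√Var(d) = -0.639181 / √0.0670202 = -0.639181 / 0.258883 = -2.469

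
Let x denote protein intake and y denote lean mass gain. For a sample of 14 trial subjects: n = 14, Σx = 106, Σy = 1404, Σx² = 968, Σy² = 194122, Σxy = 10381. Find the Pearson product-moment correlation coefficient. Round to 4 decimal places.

S_xy = nΣxy − ΣxΣy = 14·10381 − 106·1404 = 145334 − 148824 = -3490
S_xx = nΣx² − (Σx)² = 14·968 − 106² = 13552 − 11236 = 2316
S_yy = nΣy² − (Σy)² = 14·194122 − 1404² = 2717708 − 1971216 = 746492
r = S_xy / √(S_xx·S_yy) = -3490 / √(2316·746492) = -3490 / √1728875472 = -3490 / 41579.7483 = -0.0839

-0.0839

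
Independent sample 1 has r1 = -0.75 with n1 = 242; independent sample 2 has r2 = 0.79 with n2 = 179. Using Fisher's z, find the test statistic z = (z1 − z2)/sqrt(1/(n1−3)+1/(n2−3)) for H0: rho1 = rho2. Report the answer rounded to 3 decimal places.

-20.582

z1 = atanh(-0.75) = -0.972955,  z2 = atanh(0.79) = 1.071432
SE = √(1/(n1−3) + 1/(n2−3)) = √(1/239 + 1/176) = √(0.0041841 + 0.0056818) = √0.0098659 = 0.099327
z = (z1 − z2)/SE = (-0.972955 − 1.071432) / 0.099327 = -2.044387 / 0.099327 = -20.582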